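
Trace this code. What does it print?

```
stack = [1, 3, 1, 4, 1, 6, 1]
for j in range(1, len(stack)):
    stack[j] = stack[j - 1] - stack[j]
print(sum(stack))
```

j=1: stack[1] = 1-3 = -2 → [1, -2, 1, 4, 1, 6, 1]
j=2: stack[2] = (-2)-1 = -3 → [1, -2, -3, 4, 1, 6, 1]
j=3: stack[3] = (-3)-4 = -7 → [1, -2, -3, -7, 1, 6, 1]
j=4: stack[4] = (-7)-1 = -8 → [1, -2, -3, -7, -8, 6, 1]
j=5: stack[5] = (-8)-6 = -14 → [1, -2, -3, -7, -8, -14, 1]
j=6: stack[6] = (-14)-1 = -15 → [1, -2, -3, -7, -8, -14, -15]
sum = -48

-48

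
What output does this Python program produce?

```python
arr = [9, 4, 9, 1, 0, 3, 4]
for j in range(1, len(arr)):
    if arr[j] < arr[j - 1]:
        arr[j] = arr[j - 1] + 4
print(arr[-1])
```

j=1: 4<9, arr[1] = 9+4 = 13 → [9, 13, 9, 1, 0, 3, 4]
j=2: 9<13, arr[2] = 13+4 = 17 → [9, 13, 17, 1, 0, 3, 4]
j=3: 1<17, arr[3] = 17+4 = 21 → [9, 13, 17, 21, 0, 3, 4]
j=4: 0<21, arr[4] = 21+4 = 25 → [9, 13, 17, 21, 25, 3, 4]
j=5: 3<25, arr[5] = 25+4 = 29 → [9, 13, 17, 21, 25, 29, 4]
j=6: 4<29, arr[6] = 29+4 = 33 → [9, 13, 17, 21, 25, 29, 33]

33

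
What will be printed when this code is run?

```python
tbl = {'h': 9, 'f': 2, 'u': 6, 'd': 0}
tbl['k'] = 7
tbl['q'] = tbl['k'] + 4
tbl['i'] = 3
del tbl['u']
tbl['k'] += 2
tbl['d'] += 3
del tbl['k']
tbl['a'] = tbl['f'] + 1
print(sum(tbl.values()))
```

tbl['k'] = 7 → {'h': 9, 'f': 2, 'u': 6, 'd': 0, 'k': 7}
tbl['q'] = tbl['k']+4 = 11 → {'h': 9, 'f': 2, 'u': 6, 'd': 0, 'k': 7, 'q': 11}
tbl['i'] = 3 → {'h': 9, 'f': 2, 'u': 6, 'd': 0, 'k': 7, 'q': 11, 'i': 3}
del 'u' → {'h': 9, 'f': 2, 'd': 0, 'k': 7, 'q': 11, 'i': 3}
tbl['k'] = 7+2 = 9 → {'h': 9, 'f': 2, 'd': 0, 'k': 9, 'q': 11, 'i': 3}
tbl['d'] = 0+3 = 3 → {'h': 9, 'f': 2, 'd': 3, 'k': 9, 'q': 11, 'i': 3}
del 'k' → {'h': 9, 'f': 2, 'd': 3, 'q': 11, 'i': 3}
tbl['a'] = tbl['f']+1 = 3 → {'h': 9, 'f': 2, 'd': 3, 'q': 11, 'i': 3, 'a': 3}
sum of values = 31

31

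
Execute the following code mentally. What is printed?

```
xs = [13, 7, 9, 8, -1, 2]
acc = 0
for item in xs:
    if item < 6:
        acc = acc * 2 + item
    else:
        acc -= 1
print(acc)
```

item=13: not <6, acc = 0-1 = -1
item=7: not <6, acc = (-1)-1 = -2
item=9: not <6, acc = (-2)-1 = -3
item=8: not <6, acc = (-3)-1 = -4
item=-1: <6, acc = (-4)*2+(-1) = -9
item=2: <6, acc = (-9)*2+2 = -16

-16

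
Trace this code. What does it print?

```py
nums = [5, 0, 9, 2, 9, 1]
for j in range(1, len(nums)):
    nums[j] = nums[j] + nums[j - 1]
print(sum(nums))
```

91

j=1: nums[1] = 0+5 = 5 → [5, 5, 9, 2, 9, 1]
j=2: nums[2] = 9+5 = 14 → [5, 5, 14, 2, 9, 1]
j=3: nums[3] = 2+14 = 16 → [5, 5, 14, 16, 9, 1]
j=4: nums[4] = 9+16 = 25 → [5, 5, 14, 16, 25, 1]
j=5: nums[5] = 1+25 = 26 → [5, 5, 14, 16, 25, 26]
sum = 91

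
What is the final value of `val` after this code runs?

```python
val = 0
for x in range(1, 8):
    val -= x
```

x=1: val = 0-1 = -1
x=2: val = (-1)-2 = -3
x=3: val = (-3)-3 = -6
x=4: val = (-6)-4 = -10
x=5: val = (-10)-5 = -15
x=6: val = (-15)-6 = -21
x=7: val = (-21)-7 = -28

-28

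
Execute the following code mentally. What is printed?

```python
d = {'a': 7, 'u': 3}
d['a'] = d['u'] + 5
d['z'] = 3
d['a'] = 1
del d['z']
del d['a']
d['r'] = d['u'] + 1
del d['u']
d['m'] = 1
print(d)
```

d['a'] = d['u']+5 = 8 → {'a': 8, 'u': 3}
d['z'] = 3 → {'a': 8, 'u': 3, 'z': 3}
d['a'] = 1 → {'a': 1, 'u': 3, 'z': 3}
del 'z' → {'a': 1, 'u': 3}
del 'a' → {'u': 3}
d['r'] = d['u']+1 = 4 → {'u': 3, 'r': 4}
del 'u' → {'r': 4}
d['m'] = 1 → {'r': 4, 'm': 1}

{'r': 4, 'm': 1}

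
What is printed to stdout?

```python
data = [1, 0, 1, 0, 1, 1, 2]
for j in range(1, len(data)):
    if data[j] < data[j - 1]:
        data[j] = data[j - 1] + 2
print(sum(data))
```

j=1: 0<1, data[1] = 1+2 = 3 → [1, 3, 1, 0, 1, 1, 2]
j=2: 1<3, data[2] = 3+2 = 5 → [1, 3, 5, 0, 1, 1, 2]
j=3: 0<5, data[3] = 5+2 = 7 → [1, 3, 5, 7, 1, 1, 2]
j=4: 1<7, data[4] = 7+2 = 9 → [1, 3, 5, 7, 9, 1, 2]
j=5: 1<9, data[5] = 9+2 = 11 → [1, 3, 5, 7, 9, 11, 2]
j=6: 2<11, data[6] = 11+2 = 13 → [1, 3, 5, 7, 9, 11, 13]
sum = 49

49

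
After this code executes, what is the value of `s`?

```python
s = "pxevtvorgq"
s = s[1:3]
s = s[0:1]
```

'x'

slice [1:3] → 'xe'
slice [0:1] → 'x'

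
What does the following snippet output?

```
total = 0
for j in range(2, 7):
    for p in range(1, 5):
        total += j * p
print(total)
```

j=2,p=1: total = 0+2 = 2
j=2,p=2: total = 2+4 = 6
j=2,p=3: total = 6+6 = 12
j=2,p=4: total = 12+8 = 20
j=3,p=1: total = 20+3 = 23
j=3,p=2: total = 23+6 = 29
j=3,p=3: total = 29+9 = 38
j=3,p=4: total = 38+12 = 50
j=4,p=1: total = 50+4 = 54
j=4,p=2: total = 54+8 = 62
j=4,p=3: total = 62+12 = 74
j=4,p=4: total = 74+16 = 90
j=5,p=1: total = 90+5 = 95
j=5,p=2: total = 95+10 = 105
j=5,p=3: total = 105+15 = 120
j=5,p=4: total = 120+20 = 140
j=6,p=1: total = 140+6 = 146
j=6,p=2: total = 146+12 = 158
j=6,p=3: total = 158+18 = 176
j=6,p=4: total = 176+24 = 200

200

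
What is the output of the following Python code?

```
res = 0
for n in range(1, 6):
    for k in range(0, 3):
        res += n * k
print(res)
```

n=1,k=0: res = 0+0 = 0
n=1,k=1: res = 0+1 = 1
n=1,k=2: res = 1+2 = 3
n=2,k=0: res = 3+0 = 3
n=2,k=1: res = 3+2 = 5
n=2,k=2: res = 5+4 = 9
n=3,k=0: res = 9+0 = 9
n=3,k=1: res = 9+3 = 12
n=3,k=2: res = 12+6 = 18
n=4,k=0: res = 18+0 = 18
n=4,k=1: res = 18+4 = 22
n=4,k=2: res = 22+8 = 30
n=5,k=0: res = 30+0 = 30
n=5,k=1: res = 30+5 = 35
n=5,k=2: res = 35+10 = 45

45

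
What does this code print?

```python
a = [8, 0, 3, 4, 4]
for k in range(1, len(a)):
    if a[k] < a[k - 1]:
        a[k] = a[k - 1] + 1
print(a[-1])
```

12

k=1: 0<8, a[1] = 8+1 = 9 → [8, 9, 3, 4, 4]
k=2: 3<9, a[2] = 9+1 = 10 → [8, 9, 10, 4, 4]
k=3: 4<10, a[3] = 10+1 = 11 → [8, 9, 10, 11, 4]
k=4: 4<11, a[4] = 11+1 = 12 → [8, 9, 10, 11, 12]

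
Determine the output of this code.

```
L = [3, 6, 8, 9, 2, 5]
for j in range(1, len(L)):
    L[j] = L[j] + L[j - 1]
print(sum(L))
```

116

j=1: L[1] = 6+3 = 9 → [3, 9, 8, 9, 2, 5]
j=2: L[2] = 8+9 = 17 → [3, 9, 17, 9, 2, 5]
j=3: L[3] = 9+17 = 26 → [3, 9, 17, 26, 2, 5]
j=4: L[4] = 2+26 = 28 → [3, 9, 17, 26, 28, 5]
j=5: L[5] = 5+28 = 33 → [3, 9, 17, 26, 28, 33]
sum = 116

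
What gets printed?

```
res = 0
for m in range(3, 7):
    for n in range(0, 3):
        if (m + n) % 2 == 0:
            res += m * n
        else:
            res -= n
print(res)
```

22

m=3,n=0: odd sum, res = 0-0 = 0
m=3,n=1: even sum, res = 0+3 = 3
m=3,n=2: odd sum, res = 3-2 = 1
m=4,n=0: even sum, res = 1+0 = 1
m=4,n=1: odd sum, res = 1-1 = 0
m=4,n=2: even sum, res = 0+8 = 8
m=5,n=0: odd sum, res = 8-0 = 8
m=5,n=1: even sum, res = 8+5 = 13
m=5,n=2: odd sum, res = 13-2 = 11
m=6,n=0: even sum, res = 11+0 = 11
m=6,n=1: odd sum, res = 11-1 = 10
m=6,n=2: even sum, res = 10+12 = 22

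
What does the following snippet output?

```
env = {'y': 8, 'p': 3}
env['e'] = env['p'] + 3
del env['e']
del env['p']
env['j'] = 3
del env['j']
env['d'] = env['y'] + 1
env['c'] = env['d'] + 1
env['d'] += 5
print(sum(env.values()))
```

env['e'] = env['p']+3 = 6 → {'y': 8, 'p': 3, 'e': 6}
del 'e' → {'y': 8, 'p': 3}
del 'p' → {'y': 8}
env['j'] = 3 → {'y': 8, 'j': 3}
del 'j' → {'y': 8}
env['d'] = env['y']+1 = 9 → {'y': 8, 'd': 9}
env['c'] = env['d']+1 = 10 → {'y': 8, 'd': 9, 'c': 10}
env['d'] = 9+5 = 14 → {'y': 8, 'd': 14, 'c': 10}
sum of values = 32

32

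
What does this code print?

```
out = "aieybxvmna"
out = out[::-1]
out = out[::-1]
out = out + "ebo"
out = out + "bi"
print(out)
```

aieybxvmnaebobi

reverse → 'anmvxbyeia'
reverse → 'aieybxvmna'
+ 'ebo' → 'aieybxvmnaebo'
+ 'bi' → 'aieybxvmnaebobi'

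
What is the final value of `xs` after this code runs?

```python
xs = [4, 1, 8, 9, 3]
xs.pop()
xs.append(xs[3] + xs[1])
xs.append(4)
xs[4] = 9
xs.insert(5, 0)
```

[4, 1, 8, 9, 9, 0, 4]

pop() removes 3 → [4, 1, 8, 9]
append xs[3]+xs[1] = 9+1 = 10 → [4, 1, 8, 9, 10]
append 4 → [4, 1, 8, 9, 10, 4]
xs[4] = 9 → [4, 1, 8, 9, 9, 4]
insert 0 at 5 → [4, 1, 8, 9, 9, 0, 4]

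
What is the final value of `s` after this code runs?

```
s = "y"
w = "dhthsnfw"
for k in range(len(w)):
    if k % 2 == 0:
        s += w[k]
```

k=0: add 'd' → 'yd'
k=1: skip
k=2: add 't' → 'ydt'
k=3: skip
k=4: add 's' → 'ydts'
k=5: skip
k=6: add 'f' → 'ydtsf'
k=7: skip

'ydtsf'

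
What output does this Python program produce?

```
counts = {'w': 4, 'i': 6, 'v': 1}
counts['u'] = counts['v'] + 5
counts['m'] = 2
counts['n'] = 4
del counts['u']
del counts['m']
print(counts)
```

{'w': 4, 'i': 6, 'v': 1, 'n': 4}

counts['u'] = counts['v']+5 = 6 → {'w': 4, 'i': 6, 'v': 1, 'u': 6}
counts['m'] = 2 → {'w': 4, 'i': 6, 'v': 1, 'u': 6, 'm': 2}
counts['n'] = 4 → {'w': 4, 'i': 6, 'v': 1, 'u': 6, 'm': 2, 'n': 4}
del 'u' → {'w': 4, 'i': 6, 'v': 1, 'm': 2, 'n': 4}
del 'm' → {'w': 4, 'i': 6, 'v': 1, 'n': 4}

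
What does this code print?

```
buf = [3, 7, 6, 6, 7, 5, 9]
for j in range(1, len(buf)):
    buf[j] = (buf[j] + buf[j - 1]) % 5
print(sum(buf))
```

17

j=1: buf[1] = (7+3)%5 = 0 → [3, 0, 6, 6, 7, 5, 9]
j=2: buf[2] = (6+0)%5 = 1 → [3, 0, 1, 6, 7, 5, 9]
j=3: buf[3] = (6+1)%5 = 2 → [3, 0, 1, 2, 7, 5, 9]
j=4: buf[4] = (7+2)%5 = 4 → [3, 0, 1, 2, 4, 5, 9]
j=5: buf[5] = (5+4)%5 = 4 → [3, 0, 1, 2, 4, 4, 9]
j=6: buf[6] = (9+4)%5 = 3 → [3, 0, 1, 2, 4, 4, 3]
sum = 17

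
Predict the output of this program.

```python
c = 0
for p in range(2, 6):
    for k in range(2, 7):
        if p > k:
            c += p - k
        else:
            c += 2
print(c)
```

38

p=2,k=2: not 2>2, c = 0+2 = 2
p=2,k=3: not 2>3, c = 2+2 = 4
p=2,k=4: not 2>4, c = 4+2 = 6
p=2,k=5: not 2>5, c = 6+2 = 8
p=2,k=6: not 2>6, c = 8+2 = 10
p=3,k=2: 3>2, c = 10+1 = 11
p=3,k=3: not 3>3, c = 11+2 = 13
p=3,k=4: not 3>4, c = 13+2 = 15
p=3,k=5: not 3>5, c = 15+2 = 17
p=3,k=6: not 3>6, c = 17+2 = 19
p=4,k=2: 4>2, c = 19+2 = 21
p=4,k=3: 4>3, c = 21+1 = 22
p=4,k=4: not 4>4, c = 22+2 = 24
p=4,k=5: not 4>5, c = 24+2 = 26
p=4,k=6: not 4>6, c = 26+2 = 28
p=5,k=2: 5>2, c = 28+3 = 31
p=5,k=3: 5>3, c = 31+2 = 33
p=5,k=4: 5>4, c = 33+1 = 34
p=5,k=5: not 5>5, c = 34+2 = 36
p=5,k=6: not 5>6, c = 36+2 = 38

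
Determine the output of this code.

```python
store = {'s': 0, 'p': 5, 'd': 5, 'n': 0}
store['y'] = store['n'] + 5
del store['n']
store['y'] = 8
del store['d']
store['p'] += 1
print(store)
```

{'s': 0, 'p': 6, 'y': 8}

store['y'] = store['n']+5 = 5 → {'s': 0, 'p': 5, 'd': 5, 'n': 0, 'y': 5}
del 'n' → {'s': 0, 'p': 5, 'd': 5, 'y': 5}
store['y'] = 8 → {'s': 0, 'p': 5, 'd': 5, 'y': 8}
del 'd' → {'s': 0, 'p': 5, 'y': 8}
store['p'] = 5+1 = 6 → {'s': 0, 'p': 6, 'y': 8}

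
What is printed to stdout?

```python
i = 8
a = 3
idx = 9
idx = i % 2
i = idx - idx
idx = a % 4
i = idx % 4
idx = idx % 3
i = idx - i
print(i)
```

idx = 8%2 = 0
i = 0-0 = 0
idx = 3%4 = 3
i = 3%4 = 3
idx = 3%3 = 0
i = 0-3 = -3

-3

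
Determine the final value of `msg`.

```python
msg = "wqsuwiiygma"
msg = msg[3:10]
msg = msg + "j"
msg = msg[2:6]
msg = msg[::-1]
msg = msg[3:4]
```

slice [3:10] → 'uwiiygm'
+ 'j' → 'uwiiygmj'
slice [2:6] → 'iiyg'
reverse → 'gyii'
slice [3:4] → 'i'

'i'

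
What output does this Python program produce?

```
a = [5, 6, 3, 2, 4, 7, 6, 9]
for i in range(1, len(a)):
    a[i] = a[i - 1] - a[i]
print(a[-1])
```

-32

i=1: a[1] = 5-6 = -1 → [5, -1, 3, 2, 4, 7, 6, 9]
i=2: a[2] = (-1)-3 = -4 → [5, -1, -4, 2, 4, 7, 6, 9]
i=3: a[3] = (-4)-2 = -6 → [5, -1, -4, -6, 4, 7, 6, 9]
i=4: a[4] = (-6)-4 = -10 → [5, -1, -4, -6, -10, 7, 6, 9]
i=5: a[5] = (-10)-7 = -17 → [5, -1, -4, -6, -10, -17, 6, 9]
i=6: a[6] = (-17)-6 = -23 → [5, -1, -4, -6, -10, -17, -23, 9]
i=7: a[7] = (-23)-9 = -32 → [5, -1, -4, -6, -10, -17, -23, -32]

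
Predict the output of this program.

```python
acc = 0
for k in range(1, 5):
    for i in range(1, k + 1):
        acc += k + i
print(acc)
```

k=1,i=1: acc = 0+2 = 2
k=2,i=1: acc = 2+3 = 5
k=2,i=2: acc = 5+4 = 9
k=3,i=1: acc = 9+4 = 13
k=3,i=2: acc = 13+5 = 18
k=3,i=3: acc = 18+6 = 24
k=4,i=1: acc = 24+5 = 29
k=4,i=2: acc = 29+6 = 35
k=4,i=3: acc = 35+7 = 42
k=4,i=4: acc = 42+8 = 50

50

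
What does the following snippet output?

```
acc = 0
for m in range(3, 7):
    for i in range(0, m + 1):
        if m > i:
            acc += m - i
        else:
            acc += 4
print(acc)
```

68

m=3,i=0: 3>0, acc = 0+3 = 3
m=3,i=1: 3>1, acc = 3+2 = 5
m=3,i=2: 3>2, acc = 5+1 = 6
m=3,i=3: not 3>3, acc = 6+4 = 10
m=4,i=0: 4>0, acc = 10+4 = 14
m=4,i=1: 4>1, acc = 14+3 = 17
m=4,i=2: 4>2, acc = 17+2 = 19
m=4,i=3: 4>3, acc = 19+1 = 20
m=4,i=4: not 4>4, acc = 20+4 = 24
m=5,i=0: 5>0, acc = 24+5 = 29
m=5,i=1: 5>1, acc = 29+4 = 33
m=5,i=2: 5>2, acc = 33+3 = 36
m=5,i=3: 5>3, acc = 36+2 = 38
m=5,i=4: 5>4, acc = 38+1 = 39
m=5,i=5: not 5>5, acc = 39+4 = 43
m=6,i=0: 6>0, acc = 43+6 = 49
m=6,i=1: 6>1, acc = 49+5 = 54
m=6,i=2: 6>2, acc = 54+4 = 58
m=6,i=3: 6>3, acc = 58+3 = 61
m=6,i=4: 6>4, acc = 61+2 = 63
m=6,i=5: 6>5, acc = 63+1 = 64
m=6,i=6: not 6>6, acc = 64+4 = 68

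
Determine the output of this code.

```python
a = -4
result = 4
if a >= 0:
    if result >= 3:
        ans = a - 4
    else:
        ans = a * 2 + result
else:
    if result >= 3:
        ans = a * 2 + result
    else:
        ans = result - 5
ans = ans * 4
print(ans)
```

a=-4, result=4
a >= 0 is False; result >= 3 is True
→ ans = a * 2 + result = -4
ans = (-4)*4 = -16

-16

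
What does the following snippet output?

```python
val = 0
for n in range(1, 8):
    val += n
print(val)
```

n=1: val = 0+1 = 1
n=2: val = 1+2 = 3
n=3: val = 3+3 = 6
n=4: val = 6+4 = 10
n=5: val = 10+5 = 15
n=6: val = 15+6 = 21
n=7: val = 21+7 = 28

28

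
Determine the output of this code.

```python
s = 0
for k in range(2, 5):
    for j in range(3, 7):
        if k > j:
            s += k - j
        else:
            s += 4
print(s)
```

k=2,j=3: not 2>3, s = 0+4 = 4
k=2,j=4: not 2>4, s = 4+4 = 8
k=2,j=5: not 2>5, s = 8+4 = 12
k=2,j=6: not 2>6, s = 12+4 = 16
k=3,j=3: not 3>3, s = 16+4 = 20
k=3,j=4: not 3>4, s = 20+4 = 24
k=3,j=5: not 3>5, s = 24+4 = 28
k=3,j=6: not 3>6, s = 28+4 = 32
k=4,j=3: 4>3, s = 32+1 = 33
k=4,j=4: not 4>4, s = 33+4 = 37
k=4,j=5: not 4>5, s = 37+4 = 41
k=4,j=6: not 4>6, s = 41+4 = 45

45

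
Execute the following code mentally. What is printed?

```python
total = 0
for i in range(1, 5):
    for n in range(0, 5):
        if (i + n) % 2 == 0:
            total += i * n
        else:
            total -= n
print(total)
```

i=1,n=0: odd sum, total = 0-0 = 0
i=1,n=1: even sum, total = 0+1 = 1
i=1,n=2: odd sum, total = 1-2 = -1
i=1,n=3: even sum, total = (-1)+3 = 2
i=1,n=4: odd sum, total = 2-4 = -2
i=2,n=0: even sum, total = (-2)+0 = -2
i=2,n=1: odd sum, total = (-2)-1 = -3
i=2,n=2: even sum, total = (-3)+4 = 1
i=2,n=3: odd sum, total = 1-3 = -2
i=2,n=4: even sum, total = (-2)+8 = 6
i=3,n=0: odd sum, total = 6-0 = 6
i=3,n=1: even sum, total = 6+3 = 9
i=3,n=2: odd sum, total = 9-2 = 7
i=3,n=3: even sum, total = 7+9 = 16
i=3,n=4: odd sum, total = 16-4 = 12
i=4,n=0: even sum, total = 12+0 = 12
i=4,n=1: odd sum, total = 12-1 = 11
i=4,n=2: even sum, total = 11+8 = 19
i=4,n=3: odd sum, total = 19-3 = 16
i=4,n=4: even sum, total = 16+16 = 32

32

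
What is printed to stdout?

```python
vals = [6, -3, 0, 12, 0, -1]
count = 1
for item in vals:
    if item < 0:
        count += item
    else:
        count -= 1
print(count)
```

-7

item=6: not <0, count = 1-1 = 0
item=-3: <0, count = 0+(-3) = -3
item=0: not <0, count = (-3)-1 = -4
item=12: not <0, count = (-4)-1 = -5
item=0: not <0, count = (-5)-1 = -6
item=-1: <0, count = (-6)+(-1) = -7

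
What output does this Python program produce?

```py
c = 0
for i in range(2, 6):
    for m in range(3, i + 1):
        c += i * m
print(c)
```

i=3,m=3: c = 0+9 = 9
i=4,m=3: c = 9+12 = 21
i=4,m=4: c = 21+16 = 37
i=5,m=3: c = 37+15 = 52
i=5,m=4: c = 52+20 = 72
i=5,m=5: c = 72+25 = 97

97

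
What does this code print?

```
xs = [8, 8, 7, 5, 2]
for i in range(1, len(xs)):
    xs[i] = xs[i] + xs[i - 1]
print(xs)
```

[8, 16, 23, 28, 30]

i=1: xs[1] = 8+8 = 16 → [8, 16, 7, 5, 2]
i=2: xs[2] = 7+16 = 23 → [8, 16, 23, 5, 2]
i=3: xs[3] = 5+23 = 28 → [8, 16, 23, 28, 2]
i=4: xs[4] = 2+28 = 30 → [8, 16, 23, 28, 30]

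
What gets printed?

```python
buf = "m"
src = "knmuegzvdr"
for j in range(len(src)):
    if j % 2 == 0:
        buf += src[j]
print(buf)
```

mkmezd

j=0: add 'k' → 'mk'
j=1: skip
j=2: add 'm' → 'mkm'
j=3: skip
j=4: add 'e' → 'mkme'
j=5: skip
j=6: add 'z' → 'mkmez'
j=7: skip
j=8: add 'd' → 'mkmezd'
j=9: skip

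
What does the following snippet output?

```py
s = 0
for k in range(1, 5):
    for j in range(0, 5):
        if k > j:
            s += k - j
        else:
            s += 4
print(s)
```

k=1,j=0: 1>0, s = 0+1 = 1
k=1,j=1: not 1>1, s = 1+4 = 5
k=1,j=2: not 1>2, s = 5+4 = 9
k=1,j=3: not 1>3, s = 9+4 = 13
k=1,j=4: not 1>4, s = 13+4 = 17
k=2,j=0: 2>0, s = 17+2 = 19
k=2,j=1: 2>1, s = 19+1 = 20
k=2,j=2: not 2>2, s = 20+4 = 24
k=2,j=3: not 2>3, s = 24+4 = 28
k=2,j=4: not 2>4, s = 28+4 = 32
k=3,j=0: 3>0, s = 32+3 = 35
k=3,j=1: 3>1, s = 35+2 = 37
k=3,j=2: 3>2, s = 37+1 = 38
k=3,j=3: not 3>3, s = 38+4 = 42
k=3,j=4: not 3>4, s = 42+4 = 46
k=4,j=0: 4>0, s = 46+4 = 50
k=4,j=1: 4>1, s = 50+3 = 53
k=4,j=2: 4>2, s = 53+2 = 55
k=4,j=3: 4>3, s = 55+1 = 56
k=4,j=4: not 4>4, s = 56+4 = 60

60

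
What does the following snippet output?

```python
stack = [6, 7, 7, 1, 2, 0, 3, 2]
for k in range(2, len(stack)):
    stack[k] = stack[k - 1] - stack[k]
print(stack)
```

k=2: stack[2] = 7-7 = 0 → [6, 7, 0, 1, 2, 0, 3, 2]
k=3: stack[3] = 0-1 = -1 → [6, 7, 0, -1, 2, 0, 3, 2]
k=4: stack[4] = (-1)-2 = -3 → [6, 7, 0, -1, -3, 0, 3, 2]
k=5: stack[5] = (-3)-0 = -3 → [6, 7, 0, -1, -3, -3, 3, 2]
k=6: stack[6] = (-3)-3 = -6 → [6, 7, 0, -1, -3, -3, -6, 2]
k=7: stack[7] = (-6)-2 = -8 → [6, 7, 0, -1, -3, -3, -6, -8]

[6, 7, 0, -1, -3, -3, -6, -8]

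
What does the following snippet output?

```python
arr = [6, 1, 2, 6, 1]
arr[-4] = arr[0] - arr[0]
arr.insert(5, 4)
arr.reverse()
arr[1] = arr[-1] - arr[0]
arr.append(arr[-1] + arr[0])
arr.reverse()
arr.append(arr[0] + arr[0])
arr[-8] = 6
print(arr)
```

[6, 6, 0, 2, 6, 2, 4, 20]

arr[-4] = arr[0]-arr[0] = 6-6 = 0 → [6, 0, 2, 6, 1]
insert 4 at 5 → [6, 0, 2, 6, 1, 4]
reverse → [4, 1, 6, 2, 0, 6]
arr[1] = arr[-1]-arr[0] = 6-4 = 2 → [4, 2, 6, 2, 0, 6]
append arr[-1]+arr[0] = 6+4 = 10 → [4, 2, 6, 2, 0, 6, 10]
reverse → [10, 6, 0, 2, 6, 2, 4]
append arr[0]+arr[0] = 10+10 = 20 → [10, 6, 0, 2, 6, 2, 4, 20]
arr[-8] = 6 → [6, 6, 0, 2, 6, 2, 4, 20]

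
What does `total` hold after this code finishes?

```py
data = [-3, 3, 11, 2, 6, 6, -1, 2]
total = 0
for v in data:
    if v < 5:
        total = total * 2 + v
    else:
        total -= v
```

v=-3: <5, total = 0*2+(-3) = -3
v=3: <5, total = (-3)*2+3 = -3
v=11: not <5, total = (-3)-11 = -14
v=2: <5, total = (-14)*2+2 = -26
v=6: not <5, total = (-26)-6 = -32
v=6: not <5, total = (-32)-6 = -38
v=-1: <5, total = (-38)*2+(-1) = -77
v=2: <5, total = (-77)*2+2 = -152

-152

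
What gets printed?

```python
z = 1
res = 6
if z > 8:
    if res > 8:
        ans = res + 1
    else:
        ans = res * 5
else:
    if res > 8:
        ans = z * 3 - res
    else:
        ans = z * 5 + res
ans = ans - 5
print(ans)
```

z=1, res=6
z > 8 is False; res > 8 is False
→ ans = z * 5 + res = 11
ans = 11-5 = 6

6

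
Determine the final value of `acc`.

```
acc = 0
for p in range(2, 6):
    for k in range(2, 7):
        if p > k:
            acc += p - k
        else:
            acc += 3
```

52

p=2,k=2: not 2>2, acc = 0+3 = 3
p=2,k=3: not 2>3, acc = 3+3 = 6
p=2,k=4: not 2>4, acc = 6+3 = 9
p=2,k=5: not 2>5, acc = 9+3 = 12
p=2,k=6: not 2>6, acc = 12+3 = 15
p=3,k=2: 3>2, acc = 15+1 = 16
p=3,k=3: not 3>3, acc = 16+3 = 19
p=3,k=4: not 3>4, acc = 19+3 = 22
p=3,k=5: not 3>5, acc = 22+3 = 25
p=3,k=6: not 3>6, acc = 25+3 = 28
p=4,k=2: 4>2, acc = 28+2 = 30
p=4,k=3: 4>3, acc = 30+1 = 31
p=4,k=4: not 4>4, acc = 31+3 = 34
p=4,k=5: not 4>5, acc = 34+3 = 37
p=4,k=6: not 4>6, acc = 37+3 = 40
p=5,k=2: 5>2, acc = 40+3 = 43
p=5,k=3: 5>3, acc = 43+2 = 45
p=5,k=4: 5>4, acc = 45+1 = 46
p=5,k=5: not 5>5, acc = 46+3 = 49
p=5,k=6: not 5>6, acc = 49+3 = 52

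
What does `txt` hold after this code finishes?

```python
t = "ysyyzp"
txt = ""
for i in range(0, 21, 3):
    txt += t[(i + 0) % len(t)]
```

i=0: add t[0]='y' → 'y'
i=3: add t[3]='y' → 'yy'
i=6: add t[0]='y' → 'yyy'
i=9: add t[3]='y' → 'yyyy'
i=12: add t[0]='y' → 'yyyyy'
i=15: add t[3]='y' → 'yyyyyy'
i=18: add t[0]='y' → 'yyyyyyy'

'yyyyyyy'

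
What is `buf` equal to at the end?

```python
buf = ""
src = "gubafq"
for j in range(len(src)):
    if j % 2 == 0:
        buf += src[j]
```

j=0: add 'g' → 'g'
j=1: skip
j=2: add 'b' → 'gb'
j=3: skip
j=4: add 'f' → 'gbf'
j=5: skip

'gbf'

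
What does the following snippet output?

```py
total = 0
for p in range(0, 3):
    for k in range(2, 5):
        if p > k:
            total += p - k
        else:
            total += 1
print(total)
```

9

p=0,k=2: not 0>2, total = 0+1 = 1
p=0,k=3: not 0>3, total = 1+1 = 2
p=0,k=4: not 0>4, total = 2+1 = 3
p=1,k=2: not 1>2, total = 3+1 = 4
p=1,k=3: not 1>3, total = 4+1 = 5
p=1,k=4: not 1>4, total = 5+1 = 6
p=2,k=2: not 2>2, total = 6+1 = 7
p=2,k=3: not 2>3, total = 7+1 = 8
p=2,k=4: not 2>4, total = 8+1 = 9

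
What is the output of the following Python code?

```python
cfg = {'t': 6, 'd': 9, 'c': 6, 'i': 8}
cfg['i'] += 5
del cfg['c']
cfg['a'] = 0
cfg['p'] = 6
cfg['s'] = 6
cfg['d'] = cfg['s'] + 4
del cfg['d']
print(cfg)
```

cfg['i'] = 8+5 = 13 → {'t': 6, 'd': 9, 'c': 6, 'i': 13}
del 'c' → {'t': 6, 'd': 9, 'i': 13}
cfg['a'] = 0 → {'t': 6, 'd': 9, 'i': 13, 'a': 0}
cfg['p'] = 6 → {'t': 6, 'd': 9, 'i': 13, 'a': 0, 'p': 6}
cfg['s'] = 6 → {'t': 6, 'd': 9, 'i': 13, 'a': 0, 'p': 6, 's': 6}
cfg['d'] = cfg['s']+4 = 10 → {'t': 6, 'd': 10, 'i': 13, 'a': 0, 'p': 6, 's': 6}
del 'd' → {'t': 6, 'i': 13, 'a': 0, 'p': 6, 's': 6}

{'t': 6, 'i': 13, 'a': 0, 'p': 6, 's': 6}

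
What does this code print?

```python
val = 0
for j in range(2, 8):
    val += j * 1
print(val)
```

j=2: val = 0+2*1 = 2
j=3: val = 2+3*1 = 5
j=4: val = 5+4*1 = 9
j=5: val = 9+5*1 = 14
j=6: val = 14+6*1 = 20
j=7: val = 20+7*1 = 27

27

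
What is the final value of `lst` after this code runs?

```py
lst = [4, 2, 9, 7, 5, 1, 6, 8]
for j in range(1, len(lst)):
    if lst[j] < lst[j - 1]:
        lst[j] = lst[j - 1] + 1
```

j=1: 2<4, lst[1] = 4+1 = 5 → [4, 5, 9, 7, 5, 1, 6, 8]
j=2: 9>=5, unchanged → [4, 5, 9, 7, 5, 1, 6, 8]
j=3: 7<9, lst[3] = 9+1 = 10 → [4, 5, 9, 10, 5, 1, 6, 8]
j=4: 5<10, lst[4] = 10+1 = 11 → [4, 5, 9, 10, 11, 1, 6, 8]
j=5: 1<11, lst[5] = 11+1 = 12 → [4, 5, 9, 10, 11, 12, 6, 8]
j=6: 6<12, lst[6] = 12+1 = 13 → [4, 5, 9, 10, 11, 12, 13, 8]
j=7: 8<13, lst[7] = 13+1 = 14 → [4, 5, 9, 10, 11, 12, 13, 14]

[4, 5, 9, 10, 11, 12, 13, 14]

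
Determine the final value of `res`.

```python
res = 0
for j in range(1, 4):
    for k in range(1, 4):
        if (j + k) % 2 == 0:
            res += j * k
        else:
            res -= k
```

j=1,k=1: even sum, res = 0+1 = 1
j=1,k=2: odd sum, res = 1-2 = -1
j=1,k=3: even sum, res = (-1)+3 = 2
j=2,k=1: odd sum, res = 2-1 = 1
j=2,k=2: even sum, res = 1+4 = 5
j=2,k=3: odd sum, res = 5-3 = 2
j=3,k=1: even sum, res = 2+3 = 5
j=3,k=2: odd sum, res = 5-2 = 3
j=3,k=3: even sum, res = 3+9 = 12

12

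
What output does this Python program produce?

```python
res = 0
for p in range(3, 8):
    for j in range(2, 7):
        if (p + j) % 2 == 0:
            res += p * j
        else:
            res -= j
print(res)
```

p=3,j=2: odd sum, res = 0-2 = -2
p=3,j=3: even sum, res = (-2)+9 = 7
p=3,j=4: odd sum, res = 7-4 = 3
p=3,j=5: even sum, res = 3+15 = 18
p=3,j=6: odd sum, res = 18-6 = 12
p=4,j=2: even sum, res = 12+8 = 20
p=4,j=3: odd sum, res = 20-3 = 17
p=4,j=4: even sum, res = 17+16 = 33
p=4,j=5: odd sum, res = 33-5 = 28
p=4,j=6: even sum, res = 28+24 = 52
p=5,j=2: odd sum, res = 52-2 = 50
p=5,j=3: even sum, res = 50+15 = 65
p=5,j=4: odd sum, res = 65-4 = 61
p=5,j=5: even sum, res = 61+25 = 86
p=5,j=6: odd sum, res = 86-6 = 80
p=6,j=2: even sum, res = 80+12 = 92
p=6,j=3: odd sum, res = 92-3 = 89
p=6,j=4: even sum, res = 89+24 = 113
p=6,j=5: odd sum, res = 113-5 = 108
p=6,j=6: even sum, res = 108+36 = 144
p=7,j=2: odd sum, res = 144-2 = 142
p=7,j=3: even sum, res = 142+21 = 163
p=7,j=4: odd sum, res = 163-4 = 159
p=7,j=5: even sum, res = 159+35 = 194
p=7,j=6: odd sum, res = 194-6 = 188

188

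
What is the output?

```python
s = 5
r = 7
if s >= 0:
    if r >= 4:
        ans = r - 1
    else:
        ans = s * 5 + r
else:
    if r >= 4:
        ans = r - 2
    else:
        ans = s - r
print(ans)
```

6

s=5, r=7
s >= 0 is True; r >= 4 is True
→ ans = r - 1 = 6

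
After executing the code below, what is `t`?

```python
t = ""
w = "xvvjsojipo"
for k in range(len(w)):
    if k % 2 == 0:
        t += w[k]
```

k=0: add 'x' → 'x'
k=1: skip
k=2: add 'v' → 'xv'
k=3: skip
k=4: add 's' → 'xvs'
k=5: skip
k=6: add 'j' → 'xvsj'
k=7: skip
k=8: add 'p' → 'xvsjp'
k=9: skip

'xvsjp'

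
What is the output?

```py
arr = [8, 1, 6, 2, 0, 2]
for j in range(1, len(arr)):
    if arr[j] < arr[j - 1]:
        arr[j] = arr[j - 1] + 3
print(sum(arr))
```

j=1: 1<8, arr[1] = 8+3 = 11 → [8, 11, 6, 2, 0, 2]
j=2: 6<11, arr[2] = 11+3 = 14 → [8, 11, 14, 2, 0, 2]
j=3: 2<14, arr[3] = 14+3 = 17 → [8, 11, 14, 17, 0, 2]
j=4: 0<17, arr[4] = 17+3 = 20 → [8, 11, 14, 17, 20, 2]
j=5: 2<20, arr[5] = 20+3 = 23 → [8, 11, 14, 17, 20, 23]
sum = 93

93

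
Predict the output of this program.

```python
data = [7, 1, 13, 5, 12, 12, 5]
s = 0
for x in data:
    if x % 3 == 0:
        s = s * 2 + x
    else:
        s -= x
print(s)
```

-73

x=7: not %3==0, s = 0-7 = -7
x=1: not %3==0, s = (-7)-1 = -8
x=13: not %3==0, s = (-8)-13 = -21
x=5: not %3==0, s = (-21)-5 = -26
x=12: %3==0, s = (-26)*2+12 = -40
x=12: %3==0, s = (-40)*2+12 = -68
x=5: not %3==0, s = (-68)-5 = -73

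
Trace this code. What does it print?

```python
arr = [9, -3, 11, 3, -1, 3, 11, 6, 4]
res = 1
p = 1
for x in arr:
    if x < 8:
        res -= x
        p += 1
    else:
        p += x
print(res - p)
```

x=9: not <8; p=10
x=-3: <8, res = 1-(-3) = 4; p=11
x=11: not <8; p=22
x=3: <8, res = 4-3 = 1; p=23
x=-1: <8, res = 1-(-1) = 2; p=24
x=3: <8, res = 2-3 = -1; p=25
x=11: not <8; p=36
x=6: <8, res = (-1)-6 = -7; p=37
x=4: <8, res = (-7)-4 = -11; p=38
res-p = (-11)-38 = -49

-49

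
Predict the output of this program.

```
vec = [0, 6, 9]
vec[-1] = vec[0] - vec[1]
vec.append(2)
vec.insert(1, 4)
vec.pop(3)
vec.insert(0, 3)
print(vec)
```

[3, 0, 4, 6, 2]

vec[-1] = vec[0]-vec[1] = 0-6 = -6 → [0, 6, -6]
append 2 → [0, 6, -6, 2]
insert 4 at 1 → [0, 4, 6, -6, 2]
pop(3) removes -6 → [0, 4, 6, 2]
insert 3 at 0 → [3, 0, 4, 6, 2]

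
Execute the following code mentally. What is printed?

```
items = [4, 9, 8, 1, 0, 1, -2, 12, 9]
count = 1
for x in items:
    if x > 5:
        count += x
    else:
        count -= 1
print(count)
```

x=4: not >5, count = 1-1 = 0
x=9: >5, count = 0+9 = 9
x=8: >5, count = 9+8 = 17
x=1: not >5, count = 17-1 = 16
x=0: not >5, count = 16-1 = 15
x=1: not >5, count = 15-1 = 14
x=-2: not >5, count = 14-1 = 13
x=12: >5, count = 13+12 = 25
x=9: >5, count = 25+9 = 34

34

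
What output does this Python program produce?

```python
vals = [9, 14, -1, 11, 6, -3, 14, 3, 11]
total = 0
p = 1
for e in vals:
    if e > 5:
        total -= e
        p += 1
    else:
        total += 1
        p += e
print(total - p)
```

-68

e=9: >5, total = 0-9 = -9; p=2
e=14: >5, total = (-9)-14 = -23; p=3
e=-1: not >5, total = (-23)+1 = -22; p=2
e=11: >5, total = (-22)-11 = -33; p=3
e=6: >5, total = (-33)-6 = -39; p=4
e=-3: not >5, total = (-39)+1 = -38; p=1
e=14: >5, total = (-38)-14 = -52; p=2
e=3: not >5, total = (-52)+1 = -51; p=5
e=11: >5, total = (-51)-11 = -62; p=6
total-p = (-62)-6 = -68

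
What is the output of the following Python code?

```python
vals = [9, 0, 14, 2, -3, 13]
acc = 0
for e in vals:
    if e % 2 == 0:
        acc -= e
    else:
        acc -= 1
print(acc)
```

-19

e=9: not even, acc = 0-1 = -1
e=0: even, acc = (-1)-0 = -1
e=14: even, acc = (-1)-14 = -15
e=2: even, acc = (-15)-2 = -17
e=-3: not even, acc = (-17)-1 = -18
e=13: not even, acc = (-18)-1 = -19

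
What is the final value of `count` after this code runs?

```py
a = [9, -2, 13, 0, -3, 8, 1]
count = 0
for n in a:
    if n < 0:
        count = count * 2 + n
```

-7

n=9: not <0
n=-2: <0, count = 0*2+(-2) = -2
n=13: not <0
n=0: not <0
n=-3: <0, count = (-2)*2+(-3) = -7
n=8: not <0
n=1: not <0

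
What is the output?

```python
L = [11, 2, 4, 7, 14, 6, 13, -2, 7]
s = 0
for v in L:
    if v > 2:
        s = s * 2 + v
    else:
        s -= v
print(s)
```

v=11: >2, s = 0*2+11 = 11
v=2: not >2, s = 11-2 = 9
v=4: >2, s = 9*2+4 = 22
v=7: >2, s = 22*2+7 = 51
v=14: >2, s = 51*2+14 = 116
v=6: >2, s = 116*2+6 = 238
v=13: >2, s = 238*2+13 = 489
v=-2: not >2, s = 489-(-2) = 491
v=7: >2, s = 491*2+7 = 989

989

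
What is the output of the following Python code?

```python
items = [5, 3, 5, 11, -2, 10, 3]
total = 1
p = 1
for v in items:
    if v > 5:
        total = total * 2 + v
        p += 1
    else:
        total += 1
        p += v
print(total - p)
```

v=5: not >5, total = 1+1 = 2; p=6
v=3: not >5, total = 2+1 = 3; p=9
v=5: not >5, total = 3+1 = 4; p=14
v=11: >5, total = 4*2+11 = 19; p=15
v=-2: not >5, total = 19+1 = 20; p=13
v=10: >5, total = 20*2+10 = 50; p=14
v=3: not >5, total = 50+1 = 51; p=17
total-p = 51-17 = 34

34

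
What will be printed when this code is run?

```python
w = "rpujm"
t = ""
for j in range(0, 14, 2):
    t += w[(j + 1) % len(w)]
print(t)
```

pjrumpj

j=0: add w[1]='p' → 'p'
j=2: add w[3]='j' → 'pj'
j=4: add w[0]='r' → 'pjr'
j=6: add w[2]='u' → 'pjru'
j=8: add w[4]='m' → 'pjrum'
j=10: add w[1]='p' → 'pjrump'
j=12: add w[3]='j' → 'pjrumpj'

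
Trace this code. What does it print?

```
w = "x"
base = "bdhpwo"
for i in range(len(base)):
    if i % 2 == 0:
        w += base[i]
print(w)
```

xbhw

i=0: add 'b' → 'xb'
i=1: skip
i=2: add 'h' → 'xbh'
i=3: skip
i=4: add 'w' → 'xbhw'
i=5: skip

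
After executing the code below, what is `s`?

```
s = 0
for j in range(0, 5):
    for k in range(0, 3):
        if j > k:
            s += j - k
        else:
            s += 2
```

j=0,k=0: not 0>0, s = 0+2 = 2
j=0,k=1: not 0>1, s = 2+2 = 4
j=0,k=2: not 0>2, s = 4+2 = 6
j=1,k=0: 1>0, s = 6+1 = 7
j=1,k=1: not 1>1, s = 7+2 = 9
j=1,k=2: not 1>2, s = 9+2 = 11
j=2,k=0: 2>0, s = 11+2 = 13
j=2,k=1: 2>1, s = 13+1 = 14
j=2,k=2: not 2>2, s = 14+2 = 16
j=3,k=0: 3>0, s = 16+3 = 19
j=3,k=1: 3>1, s = 19+2 = 21
j=3,k=2: 3>2, s = 21+1 = 22
j=4,k=0: 4>0, s = 22+4 = 26
j=4,k=1: 4>1, s = 26+3 = 29
j=4,k=2: 4>2, s = 29+2 = 31

31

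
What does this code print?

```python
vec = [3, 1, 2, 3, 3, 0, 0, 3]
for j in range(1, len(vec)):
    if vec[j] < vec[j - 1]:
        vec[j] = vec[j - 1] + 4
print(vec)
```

j=1: 1<3, vec[1] = 3+4 = 7 → [3, 7, 2, 3, 3, 0, 0, 3]
j=2: 2<7, vec[2] = 7+4 = 11 → [3, 7, 11, 3, 3, 0, 0, 3]
j=3: 3<11, vec[3] = 11+4 = 15 → [3, 7, 11, 15, 3, 0, 0, 3]
j=4: 3<15, vec[4] = 15+4 = 19 → [3, 7, 11, 15, 19, 0, 0, 3]
j=5: 0<19, vec[5] = 19+4 = 23 → [3, 7, 11, 15, 19, 23, 0, 3]
j=6: 0<23, vec[6] = 23+4 = 27 → [3, 7, 11, 15, 19, 23, 27, 3]
j=7: 3<27, vec[7] = 27+4 = 31 → [3, 7, 11, 15, 19, 23, 27, 31]

[3, 7, 11, 15, 19, 23, 27, 31]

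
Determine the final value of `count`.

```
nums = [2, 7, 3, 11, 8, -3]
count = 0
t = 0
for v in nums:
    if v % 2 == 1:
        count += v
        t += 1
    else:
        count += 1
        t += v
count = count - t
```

6

v=2: not odd, count = 0+1 = 1; t=2
v=7: odd, count = 1+7 = 8; t=3
v=3: odd, count = 8+3 = 11; t=4
v=11: odd, count = 11+11 = 22; t=5
v=8: not odd, count = 22+1 = 23; t=13
v=-3: odd, count = 23+(-3) = 20; t=14
count-t = 20-14 = 6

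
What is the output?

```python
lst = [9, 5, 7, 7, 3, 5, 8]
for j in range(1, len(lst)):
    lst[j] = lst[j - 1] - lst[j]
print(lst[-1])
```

j=1: lst[1] = 9-5 = 4 → [9, 4, 7, 7, 3, 5, 8]
j=2: lst[2] = 4-7 = -3 → [9, 4, -3, 7, 3, 5, 8]
j=3: lst[3] = (-3)-7 = -10 → [9, 4, -3, -10, 3, 5, 8]
j=4: lst[4] = (-10)-3 = -13 → [9, 4, -3, -10, -13, 5, 8]
j=5: lst[5] = (-13)-5 = -18 → [9, 4, -3, -10, -13, -18, 8]
j=6: lst[6] = (-18)-8 = -26 → [9, 4, -3, -10, -13, -18, -26]

-26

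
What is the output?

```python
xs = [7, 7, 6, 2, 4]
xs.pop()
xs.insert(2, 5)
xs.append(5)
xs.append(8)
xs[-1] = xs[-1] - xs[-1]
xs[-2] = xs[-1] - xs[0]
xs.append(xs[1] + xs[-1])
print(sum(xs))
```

pop() removes 4 → [7, 7, 6, 2]
insert 5 at 2 → [7, 7, 5, 6, 2]
append 5 → [7, 7, 5, 6, 2, 5]
append 8 → [7, 7, 5, 6, 2, 5, 8]
xs[-1] = xs[-1]-xs[-1] = 8-8 = 0 → [7, 7, 5, 6, 2, 5, 0]
xs[-2] = xs[-1]-xs[0] = 0-7 = -7 → [7, 7, 5, 6, 2, -7, 0]
append xs[1]+xs[-1] = 7+0 = 7 → [7, 7, 5, 6, 2, -7, 0, 7]
sum = 27

27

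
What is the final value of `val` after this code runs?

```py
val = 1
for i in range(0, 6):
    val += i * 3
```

46

i=0: val = 1+0*3 = 1
i=1: val = 1+1*3 = 4
i=2: val = 4+2*3 = 10
i=3: val = 10+3*3 = 19
i=4: val = 19+4*3 = 31
i=5: val = 31+5*3 = 46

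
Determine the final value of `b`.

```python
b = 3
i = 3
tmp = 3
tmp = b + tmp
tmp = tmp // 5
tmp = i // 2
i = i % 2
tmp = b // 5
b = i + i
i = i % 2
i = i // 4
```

2

tmp = 3+3 = 6
tmp = 6//5 = 1
tmp = 3//2 = 1
i = 3%2 = 1
tmp = 3//5 = 0
b = 1+1 = 2
i = 1%2 = 1
i = 1//4 = 0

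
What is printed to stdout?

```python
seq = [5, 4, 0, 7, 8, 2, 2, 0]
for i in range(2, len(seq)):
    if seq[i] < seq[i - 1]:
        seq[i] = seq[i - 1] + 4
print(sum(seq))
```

i=2: 0<4, seq[2] = 4+4 = 8 → [5, 4, 8, 7, 8, 2, 2, 0]
i=3: 7<8, seq[3] = 8+4 = 12 → [5, 4, 8, 12, 8, 2, 2, 0]
i=4: 8<12, seq[4] = 12+4 = 16 → [5, 4, 8, 12, 16, 2, 2, 0]
i=5: 2<16, seq[5] = 16+4 = 20 → [5, 4, 8, 12, 16, 20, 2, 0]
i=6: 2<20, seq[6] = 20+4 = 24 → [5, 4, 8, 12, 16, 20, 24, 0]
i=7: 0<24, seq[7] = 24+4 = 28 → [5, 4, 8, 12, 16, 20, 24, 28]
sum = 117

117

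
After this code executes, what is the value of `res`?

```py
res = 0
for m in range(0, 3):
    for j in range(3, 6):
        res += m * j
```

36

m=0,j=3: res = 0+0 = 0
m=0,j=4: res = 0+0 = 0
m=0,j=5: res = 0+0 = 0
m=1,j=3: res = 0+3 = 3
m=1,j=4: res = 3+4 = 7
m=1,j=5: res = 7+5 = 12
m=2,j=3: res = 12+6 = 18
m=2,j=4: res = 18+8 = 26
m=2,j=5: res = 26+10 = 36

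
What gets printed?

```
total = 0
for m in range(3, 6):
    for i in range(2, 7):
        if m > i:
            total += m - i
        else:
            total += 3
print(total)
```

37

m=3,i=2: 3>2, total = 0+1 = 1
m=3,i=3: not 3>3, total = 1+3 = 4
m=3,i=4: not 3>4, total = 4+3 = 7
m=3,i=5: not 3>5, total = 7+3 = 10
m=3,i=6: not 3>6, total = 10+3 = 13
m=4,i=2: 4>2, total = 13+2 = 15
m=4,i=3: 4>3, total = 15+1 = 16
m=4,i=4: not 4>4, total = 16+3 = 19
m=4,i=5: not 4>5, total = 19+3 = 22
m=4,i=6: not 4>6, total = 22+3 = 25
m=5,i=2: 5>2, total = 25+3 = 28
m=5,i=3: 5>3, total = 28+2 = 30
m=5,i=4: 5>4, total = 30+1 = 31
m=5,i=5: not 5>5, total = 31+3 = 34
m=5,i=6: not 5>6, total = 34+3 = 37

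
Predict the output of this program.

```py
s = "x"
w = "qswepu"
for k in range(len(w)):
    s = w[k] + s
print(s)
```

k=0: prepend 'q' → 'qx'
k=1: prepend 's' → 'sqx'
k=2: prepend 'w' → 'wsqx'
k=3: prepend 'e' → 'ewsqx'
k=4: prepend 'p' → 'pewsqx'
k=5: prepend 'u' → 'upewsqx'

upewsqx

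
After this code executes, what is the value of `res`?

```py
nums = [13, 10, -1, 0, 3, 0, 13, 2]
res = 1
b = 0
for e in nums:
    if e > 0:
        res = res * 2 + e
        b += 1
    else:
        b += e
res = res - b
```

e=13: >0, res = 1*2+13 = 15; b=1
e=10: >0, res = 15*2+10 = 40; b=2
e=-1: not >0; b=1
e=0: not >0; b=1
e=3: >0, res = 40*2+3 = 83; b=2
e=0: not >0; b=2
e=13: >0, res = 83*2+13 = 179; b=3
e=2: >0, res = 179*2+2 = 360; b=4
res-b = 360-4 = 356

356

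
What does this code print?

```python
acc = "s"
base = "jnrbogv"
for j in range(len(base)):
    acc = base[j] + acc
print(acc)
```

j=0: prepend 'j' → 'js'
j=1: prepend 'n' → 'njs'
j=2: prepend 'r' → 'rnjs'
j=3: prepend 'b' → 'brnjs'
j=4: prepend 'o' → 'obrnjs'
j=5: prepend 'g' → 'gobrnjs'
j=6: prepend 'v' → 'vgobrnjs'

vgobrnjs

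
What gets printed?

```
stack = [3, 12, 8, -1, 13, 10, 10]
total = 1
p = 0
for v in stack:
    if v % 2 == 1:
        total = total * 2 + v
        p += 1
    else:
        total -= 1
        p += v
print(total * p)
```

v=3: odd, total = 1*2+3 = 5; p=1
v=12: not odd, total = 5-1 = 4; p=13
v=8: not odd, total = 4-1 = 3; p=21
v=-1: odd, total = 3*2+(-1) = 5; p=22
v=13: odd, total = 5*2+13 = 23; p=23
v=10: not odd, total = 23-1 = 22; p=33
v=10: not odd, total = 22-1 = 21; p=43
total*p = 21*43 = 903

903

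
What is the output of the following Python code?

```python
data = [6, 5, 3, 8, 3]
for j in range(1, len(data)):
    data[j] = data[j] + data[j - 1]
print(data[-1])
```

j=1: data[1] = 5+6 = 11 → [6, 11, 3, 8, 3]
j=2: data[2] = 3+11 = 14 → [6, 11, 14, 8, 3]
j=3: data[3] = 8+14 = 22 → [6, 11, 14, 22, 3]
j=4: data[4] = 3+22 = 25 → [6, 11, 14, 22, 25]

25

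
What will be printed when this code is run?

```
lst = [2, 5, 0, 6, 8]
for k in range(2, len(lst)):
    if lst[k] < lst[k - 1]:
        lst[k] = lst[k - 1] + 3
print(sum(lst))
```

k=2: 0<5, lst[2] = 5+3 = 8 → [2, 5, 8, 6, 8]
k=3: 6<8, lst[3] = 8+3 = 11 → [2, 5, 8, 11, 8]
k=4: 8<11, lst[4] = 11+3 = 14 → [2, 5, 8, 11, 14]
sum = 40

40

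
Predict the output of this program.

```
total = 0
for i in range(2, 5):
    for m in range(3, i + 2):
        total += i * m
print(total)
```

75

i=2,m=3: total = 0+6 = 6
i=3,m=3: total = 6+9 = 15
i=3,m=4: total = 15+12 = 27
i=4,m=3: total = 27+12 = 39
i=4,m=4: total = 39+16 = 55
i=4,m=5: total = 55+20 = 75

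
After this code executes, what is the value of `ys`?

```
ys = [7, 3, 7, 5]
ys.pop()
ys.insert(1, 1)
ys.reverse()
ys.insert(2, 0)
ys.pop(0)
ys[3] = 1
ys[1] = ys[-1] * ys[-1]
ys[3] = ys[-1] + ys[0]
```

[3, 1, 1, 4]

pop() removes 5 → [7, 3, 7]
insert 1 at 1 → [7, 1, 3, 7]
reverse → [7, 3, 1, 7]
insert 0 at 2 → [7, 3, 0, 1, 7]
pop(0) removes 7 → [3, 0, 1, 7]
ys[3] = 1 → [3, 0, 1, 1]
ys[1] = ys[-1]*ys[-1] = 1*1 = 1 → [3, 1, 1, 1]
ys[3] = ys[-1]+ys[0] = 1+3 = 4 → [3, 1, 1, 4]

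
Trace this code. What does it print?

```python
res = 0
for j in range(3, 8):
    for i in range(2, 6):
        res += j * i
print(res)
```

350

j=3,i=2: res = 0+6 = 6
j=3,i=3: res = 6+9 = 15
j=3,i=4: res = 15+12 = 27
j=3,i=5: res = 27+15 = 42
j=4,i=2: res = 42+8 = 50
j=4,i=3: res = 50+12 = 62
j=4,i=4: res = 62+16 = 78
j=4,i=5: res = 78+20 = 98
j=5,i=2: res = 98+10 = 108
j=5,i=3: res = 108+15 = 123
j=5,i=4: res = 123+20 = 143
j=5,i=5: res = 143+25 = 168
j=6,i=2: res = 168+12 = 180
j=6,i=3: res = 180+18 = 198
j=6,i=4: res = 198+24 = 222
j=6,i=5: res = 222+30 = 252
j=7,i=2: res = 252+14 = 266
j=7,i=3: res = 266+21 = 287
j=7,i=4: res = 287+28 = 315
j=7,i=5: res = 315+35 = 350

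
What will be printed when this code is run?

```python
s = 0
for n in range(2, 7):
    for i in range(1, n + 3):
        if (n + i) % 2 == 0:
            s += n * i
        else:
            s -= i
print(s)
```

n=2,i=1: odd sum, s = 0-1 = -1
n=2,i=2: even sum, s = (-1)+4 = 3
n=2,i=3: odd sum, s = 3-3 = 0
n=2,i=4: even sum, s = 0+8 = 8
n=3,i=1: even sum, s = 8+3 = 11
n=3,i=2: odd sum, s = 11-2 = 9
n=3,i=3: even sum, s = 9+9 = 18
n=3,i=4: odd sum, s = 18-4 = 14
n=3,i=5: even sum, s = 14+15 = 29
n=4,i=1: odd sum, s = 29-1 = 28
n=4,i=2: even sum, s = 28+8 = 36
n=4,i=3: odd sum, s = 36-3 = 33
n=4,i=4: even sum, s = 33+16 = 49
n=4,i=5: odd sum, s = 49-5 = 44
n=4,i=6: even sum, s = 44+24 = 68
n=5,i=1: even sum, s = 68+5 = 73
n=5,i=2: odd sum, s = 73-2 = 71
n=5,i=3: even sum, s = 71+15 = 86
n=5,i=4: odd sum, s = 86-4 = 82
n=5,i=5: even sum, s = 82+25 = 107
n=5,i=6: odd sum, s = 107-6 = 101
n=5,i=7: even sum, s = 101+35 = 136
n=6,i=1: odd sum, s = 136-1 = 135
n=6,i=2: even sum, s = 135+12 = 147
n=6,i=3: odd sum, s = 147-3 = 144
n=6,i=4: even sum, s = 144+24 = 168
n=6,i=5: odd sum, s = 168-5 = 163
n=6,i=6: even sum, s = 163+36 = 199
n=6,i=7: odd sum, s = 199-7 = 192
n=6,i=8: even sum, s = 192+48 = 240

240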